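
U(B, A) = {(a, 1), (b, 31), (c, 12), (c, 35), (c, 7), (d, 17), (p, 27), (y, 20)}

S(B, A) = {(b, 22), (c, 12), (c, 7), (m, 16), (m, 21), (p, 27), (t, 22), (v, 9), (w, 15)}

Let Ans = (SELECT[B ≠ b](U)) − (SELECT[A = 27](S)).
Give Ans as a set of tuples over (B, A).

σ[B ≠ b]: keep tuples satisfying B ≠ b → {(a, 1), (c, 12), (c, 35), (c, 7), (d, 17), (p, 27), (y, 20)}
σ[A = 27]: keep tuples satisfying A = 27 → {(p, 27)}
Difference: {(a, 1), (c, 12), (c, 35), (c, 7), (d, 17), (p, 27), (y, 20)} with {(p, 27)} → {(a, 1), (c, 12), (c, 35), (c, 7), (d, 17), (y, 20)}

{(a, 1), (c, 12), (c, 35), (c, 7), (d, 17), (y, 20)}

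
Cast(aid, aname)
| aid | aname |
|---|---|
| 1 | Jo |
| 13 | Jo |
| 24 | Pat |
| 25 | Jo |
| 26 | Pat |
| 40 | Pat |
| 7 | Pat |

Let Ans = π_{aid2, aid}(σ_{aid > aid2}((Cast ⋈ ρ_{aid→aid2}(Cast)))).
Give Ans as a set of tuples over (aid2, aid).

ρ[aid→aid2]: schema becomes (aid2, aname); tuples unchanged.
Joining Cast and ρ_{aid→aid2}(Cast) on aname yields {(1, Jo, 1), (1, Jo, 13), (1, Jo, 25), (13, Jo, 1), (13, Jo, 13), (13, Jo, 25), (24, Pat, 24), (24, Pat, 26), (24, Pat, 40), (24, Pat, 7), (25, Jo, 1), (25, Jo, 13), (25, Jo, 25), (26, Pat, 24), (26, Pat, 26), (26, Pat, 40), (26, Pat, 7), (40, Pat, 24), (40, Pat, 26), (40, Pat, 40), (40, Pat, 7), (7, Pat, 24), (7, Pat, 26), (7, Pat, 40), (7, Pat, 7)}.
Apply σ_{aid > aid2}; surviving tuples: {(13, Jo, 1), (24, Pat, 7), (25, Jo, 1), (25, Jo, 13), (26, Pat, 24), (26, Pat, 7), (40, Pat, 24), (40, Pat, 26), (40, Pat, 7)}
π_{aid2, aid} gives {(1, 13), (1, 25), (13, 25), (24, 26), (24, 40), (26, 40), (7, 24), (7, 26), (7, 40)}.

{(1, 13), (1, 25), (13, 25), (24, 26), (24, 40), (26, 40), (7, 24), (7, 26), (7, 40)}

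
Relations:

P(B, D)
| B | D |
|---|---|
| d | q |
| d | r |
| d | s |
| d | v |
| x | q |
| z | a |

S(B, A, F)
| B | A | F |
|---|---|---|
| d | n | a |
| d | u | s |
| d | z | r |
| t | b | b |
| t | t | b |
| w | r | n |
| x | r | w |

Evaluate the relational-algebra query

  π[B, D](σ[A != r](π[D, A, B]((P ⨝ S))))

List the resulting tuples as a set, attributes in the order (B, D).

P ⋈ S (natural join on B): {(d, q, n, a), (d, q, u, s), (d, q, z, r), (d, r, n, a), (d, r, u, s), (d, r, z, r), (d, s, n, a), (d, s, u, s), (d, s, z, r), (d, v, n, a), (d, v, u, s), (d, v, z, r), (x, q, r, w)}
Projecting to D, A, B: {(q, n, d), (q, r, x), (q, u, d), (q, z, d), (r, n, d), (r, u, d), (r, z, d), (s, n, d), (s, u, d), (s, z, d), (v, n, d), (v, u, d), (v, z, d)}
Selection A != r: {(q, n, d), (q, u, d), (q, z, d), (r, n, d), (r, u, d), (r, z, d), (s, n, d), (s, u, d), (s, z, d), (v, n, d), (v, u, d), (v, z, d)}
Projecting to B, D (8 duplicate(s) eliminated): {(d, q), (d, r), (d, s), (d, v)}

{(d, q), (d, r), (d, s), (d, v)}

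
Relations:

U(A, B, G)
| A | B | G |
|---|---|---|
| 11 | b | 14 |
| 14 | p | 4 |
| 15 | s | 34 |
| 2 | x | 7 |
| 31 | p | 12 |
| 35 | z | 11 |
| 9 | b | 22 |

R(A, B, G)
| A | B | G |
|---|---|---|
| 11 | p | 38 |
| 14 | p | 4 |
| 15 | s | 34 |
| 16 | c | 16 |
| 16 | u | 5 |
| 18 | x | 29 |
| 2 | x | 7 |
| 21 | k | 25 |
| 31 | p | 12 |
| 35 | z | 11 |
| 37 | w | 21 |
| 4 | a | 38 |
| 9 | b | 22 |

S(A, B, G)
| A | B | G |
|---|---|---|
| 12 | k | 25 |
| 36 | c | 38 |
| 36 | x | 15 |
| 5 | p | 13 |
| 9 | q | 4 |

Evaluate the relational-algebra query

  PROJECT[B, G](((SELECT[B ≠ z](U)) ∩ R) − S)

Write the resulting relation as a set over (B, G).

{(b, 22), (p, 12), (p, 4), (s, 34), (x, 7)}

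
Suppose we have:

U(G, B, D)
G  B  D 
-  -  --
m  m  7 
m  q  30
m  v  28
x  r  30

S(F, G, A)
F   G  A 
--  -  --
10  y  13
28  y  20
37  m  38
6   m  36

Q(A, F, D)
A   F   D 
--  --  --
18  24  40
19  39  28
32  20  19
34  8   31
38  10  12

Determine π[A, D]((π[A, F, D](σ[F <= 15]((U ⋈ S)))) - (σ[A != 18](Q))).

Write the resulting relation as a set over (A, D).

Natural join on G: {(m, m, 7, 37, 38), (m, m, 7, 6, 36), (m, q, 30, 37, 38), (m, q, 30, 6, 36), (m, v, 28, 37, 38), (m, v, 28, 6, 36)}
Selection F <= 15: {(m, m, 7, 6, 36), (m, q, 30, 6, 36), (m, v, 28, 6, 36)}
Keep only column(s) A, F, D: {(36, 6, 28), (36, 6, 30), (36, 6, 7)}
Selection A != 18: {(19, 39, 28), (32, 20, 19), (34, 8, 31), (38, 10, 12)}
Taking the difference: {(36, 6, 28), (36, 6, 30), (36, 6, 7)}
Keep only column(s) A, D: {(36, 28), (36, 30), (36, 7)}

{(36, 28), (36, 30), (36, 7)}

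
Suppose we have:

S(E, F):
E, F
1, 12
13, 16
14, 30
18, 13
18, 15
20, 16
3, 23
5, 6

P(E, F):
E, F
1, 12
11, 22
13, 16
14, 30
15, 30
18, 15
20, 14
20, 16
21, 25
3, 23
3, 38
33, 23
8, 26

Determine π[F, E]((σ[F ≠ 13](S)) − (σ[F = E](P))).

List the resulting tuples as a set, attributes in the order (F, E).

Apply σ_{F ≠ 13}; surviving tuples: {(1, 12), (13, 16), (14, 30), (18, 15), (20, 16), (3, 23), (5, 6)}
Apply σ_{F = E}; surviving tuples: {}
Taking the difference: {(1, 12), (13, 16), (14, 30), (18, 15), (20, 16), (3, 23), (5, 6)}
Keep only column(s) F, E: {(12, 1), (15, 18), (16, 13), (16, 20), (23, 3), (30, 14), (6, 5)}

{(12, 1), (15, 18), (16, 13), (16, 20), (23, 3), (30, 14), (6, 5)}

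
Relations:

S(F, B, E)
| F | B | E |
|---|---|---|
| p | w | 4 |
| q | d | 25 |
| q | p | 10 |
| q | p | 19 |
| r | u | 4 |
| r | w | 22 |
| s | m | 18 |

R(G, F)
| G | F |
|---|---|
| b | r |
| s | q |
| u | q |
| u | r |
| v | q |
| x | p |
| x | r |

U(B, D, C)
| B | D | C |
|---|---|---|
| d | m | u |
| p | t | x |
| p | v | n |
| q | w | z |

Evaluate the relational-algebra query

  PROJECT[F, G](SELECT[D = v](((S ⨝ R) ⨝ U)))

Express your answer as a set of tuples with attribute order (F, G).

{(q, s), (q, u), (q, v)}

Natural join on F: {(p, w, 4, x), (q, d, 25, s), (q, d, 25, u), (q, d, 25, v), (q, p, 10, s), (q, p, 10, u), (q, p, 10, v), (q, p, 19, s), (q, p, 19, u), (q, p, 19, v), (r, u, 4, b), (r, u, 4, u), (r, u, 4, x), (r, w, 22, b), (r, w, 22, u), (r, w, 22, x)}
Natural join on B: {(q, d, 25, s, m, u), (q, d, 25, u, m, u), (q, d, 25, v, m, u), (q, p, 10, s, t, x), (q, p, 10, s, v, n), (q, p, 10, u, t, x), (q, p, 10, u, v, n), (q, p, 10, v, t, x), (q, p, 10, v, v, n), (q, p, 19, s, t, x), (q, p, 19, s, v, n), (q, p, 19, u, t, x), (q, p, 19, u, v, n), (q, p, 19, v, t, x), (q, p, 19, v, v, n)}
Apply σ_{D = v}; surviving tuples: {(q, p, 10, s, v, n), (q, p, 10, u, v, n), (q, p, 10, v, v, n), (q, p, 19, s, v, n), (q, p, 19, u, v, n), (q, p, 19, v, v, n)}
Projecting to F, G (3 duplicate(s) eliminated): {(q, s), (q, u), (q, v)}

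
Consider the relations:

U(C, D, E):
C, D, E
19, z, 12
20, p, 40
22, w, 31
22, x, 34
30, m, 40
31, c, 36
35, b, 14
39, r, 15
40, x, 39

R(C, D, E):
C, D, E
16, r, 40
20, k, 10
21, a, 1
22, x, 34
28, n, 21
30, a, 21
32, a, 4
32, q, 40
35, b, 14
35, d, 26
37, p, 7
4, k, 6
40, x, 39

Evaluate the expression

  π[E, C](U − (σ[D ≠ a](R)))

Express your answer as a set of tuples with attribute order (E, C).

{(12, 19), (15, 39), (31, 22), (36, 31), (40, 20), (40, 30)}

σ[D ≠ a]: keep tuples satisfying D ≠ a → {(16, r, 40), (20, k, 10), (22, x, 34), (28, n, 21), (32, q, 40), (35, b, 14), (35, d, 26), (37, p, 7), (4, k, 6), (40, x, 39)}
Set difference of the two operands is {(19, z, 12), (20, p, 40), (22, w, 31), (30, m, 40), (31, c, 36), (39, r, 15)}.
π[E, C]: project onto (E, C) → {(12, 19), (15, 39), (31, 22), (36, 31), (40, 20), (40, 30)}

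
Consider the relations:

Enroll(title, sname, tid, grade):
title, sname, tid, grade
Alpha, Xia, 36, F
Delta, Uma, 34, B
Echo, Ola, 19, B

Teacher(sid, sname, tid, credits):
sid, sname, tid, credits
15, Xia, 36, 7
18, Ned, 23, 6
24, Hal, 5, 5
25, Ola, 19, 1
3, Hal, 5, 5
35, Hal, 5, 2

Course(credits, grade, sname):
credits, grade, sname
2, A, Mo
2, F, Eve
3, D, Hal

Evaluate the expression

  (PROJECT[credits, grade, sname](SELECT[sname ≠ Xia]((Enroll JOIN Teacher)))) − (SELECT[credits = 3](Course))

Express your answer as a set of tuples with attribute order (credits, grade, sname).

{(1, B, Ola)}

Enroll ⋈ Teacher (natural join on sname, tid): {(Alpha, Xia, 36, F, 15, 7), (Echo, Ola, 19, B, 25, 1)}
σ[sname ≠ Xia]: keep tuples satisfying sname ≠ Xia → {(Echo, Ola, 19, B, 25, 1)}
Projecting to credits, grade, sname: {(1, B, Ola)}
σ[credits = 3]: keep tuples satisfying credits = 3 → {(3, D, Hal)}
Set difference of the two operands is {(1, B, Ola)}.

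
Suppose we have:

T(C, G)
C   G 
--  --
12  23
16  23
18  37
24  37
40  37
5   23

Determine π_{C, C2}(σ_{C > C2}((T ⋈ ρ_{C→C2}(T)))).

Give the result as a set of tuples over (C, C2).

ρ[C→C2]: schema becomes (C2, G); tuples unchanged.
Natural join on G: {(12, 23, 12), (12, 23, 16), (12, 23, 5), (16, 23, 12), (16, 23, 16), (16, 23, 5), (18, 37, 18), (18, 37, 24), (18, 37, 40), (24, 37, 18), (24, 37, 24), (24, 37, 40), (40, 37, 18), (40, 37, 24), (40, 37, 40), (5, 23, 12), (5, 23, 16), (5, 23, 5)}
Selection C > C2: {(12, 23, 5), (16, 23, 12), (16, 23, 5), (24, 37, 18), (40, 37, 18), (40, 37, 24)}
Projecting to C, C2: {(12, 5), (16, 12), (16, 5), (24, 18), (40, 18), (40, 24)}

{(12, 5), (16, 12), (16, 5), (24, 18), (40, 18), (40, 24)}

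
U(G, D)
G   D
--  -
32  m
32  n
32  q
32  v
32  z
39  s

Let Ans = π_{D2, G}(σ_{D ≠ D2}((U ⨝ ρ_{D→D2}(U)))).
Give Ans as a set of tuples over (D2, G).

ρ[D→D2]: schema becomes (G, D2); tuples unchanged.
U ⋈ ρ_{D→D2}(U) (natural join on G): {(32, m, m), (32, m, n), (32, m, q), (32, m, v), (32, m, z), (32, n, m), (32, n, n), (32, n, q), (32, n, v), (32, n, z), (32, q, m), (32, q, n), (32, q, q), (32, q, v), (32, q, z), (32, v, m), (32, v, n), (32, v, q), (32, v, v), (32, v, z), (32, z, m), (32, z, n), (32, z, q), (32, z, v), (32, z, z), (39, s, s)}
σ[D ≠ D2]: keep tuples satisfying D ≠ D2 → {(32, m, n), (32, m, q), (32, m, v), (32, m, z), (32, n, m), (32, n, q), (32, n, v), (32, n, z), (32, q, m), (32, q, n), (32, q, v), (32, q, z), (32, v, m), (32, v, n), (32, v, q), (32, v, z), (32, z, m), (32, z, n), (32, z, q), (32, z, v)}
Keep only column(s) D2, G (15 duplicate(s) eliminated): {(m, 32), (n, 32), (q, 32), (v, 32), (z, 32)}

{(m, 32), (n, 32), (q, 32), (v, 32), (z, 32)}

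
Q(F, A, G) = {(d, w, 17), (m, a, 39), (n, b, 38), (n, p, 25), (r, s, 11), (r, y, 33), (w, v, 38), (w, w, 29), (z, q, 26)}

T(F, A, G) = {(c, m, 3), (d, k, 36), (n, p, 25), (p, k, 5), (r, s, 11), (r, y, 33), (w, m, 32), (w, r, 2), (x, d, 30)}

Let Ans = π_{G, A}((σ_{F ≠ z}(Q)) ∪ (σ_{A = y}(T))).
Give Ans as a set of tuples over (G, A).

{(11, s), (17, w), (25, p), (29, w), (33, y), (38, b), (38, v), (39, a)}

Apply σ_{F ≠ z}; surviving tuples: {(d, w, 17), (m, a, 39), (n, b, 38), (n, p, 25), (r, s, 11), (r, y, 33), (w, v, 38), (w, w, 29)}
Apply σ_{A = y}; surviving tuples: {(r, y, 33)}
Set union of the two operands is {(d, w, 17), (m, a, 39), (n, b, 38), (n, p, 25), (r, s, 11), (r, y, 33), (w, v, 38), (w, w, 29)}.
π[G, A]: project onto (G, A) → {(11, s), (17, w), (25, p), (29, w), (33, y), (38, b), (38, v), (39, a)}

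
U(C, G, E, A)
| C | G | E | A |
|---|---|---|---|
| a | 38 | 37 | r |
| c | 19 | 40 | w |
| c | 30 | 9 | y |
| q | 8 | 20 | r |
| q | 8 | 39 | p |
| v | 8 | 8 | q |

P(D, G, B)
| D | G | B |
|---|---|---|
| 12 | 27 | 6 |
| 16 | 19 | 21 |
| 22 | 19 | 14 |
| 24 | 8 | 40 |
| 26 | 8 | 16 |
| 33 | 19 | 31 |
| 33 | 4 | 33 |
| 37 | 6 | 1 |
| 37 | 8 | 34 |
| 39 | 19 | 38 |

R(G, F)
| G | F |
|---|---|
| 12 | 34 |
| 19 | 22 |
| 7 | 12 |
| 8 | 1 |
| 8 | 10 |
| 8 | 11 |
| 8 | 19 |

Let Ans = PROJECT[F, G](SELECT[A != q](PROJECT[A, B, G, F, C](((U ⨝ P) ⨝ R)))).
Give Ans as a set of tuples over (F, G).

{(1, 8), (10, 8), (11, 8), (19, 8), (22, 19)}

U ⋈ P (natural join on G): {(c, 19, 40, w, 16, 21), (c, 19, 40, w, 22, 14), (c, 19, 40, w, 33, 31), (c, 19, 40, w, 39, 38), (q, 8, 20, r, 24, 40), (q, 8, 20, r, 26, 16), (q, 8, 20, r, 37, 34), (q, 8, 39, p, 24, 40), (q, 8, 39, p, 26, 16), (q, 8, 39, p, 37, 34), (v, 8, 8, q, 24, 40), (v, 8, 8, q, 26, 16), (v, 8, 8, q, 37, 34)}
(U ⨝ P) ⋈ R (natural join on G): {(c, 19, 40, w, 16, 21, 22), (c, 19, 40, w, 22, 14, 22), (c, 19, 40, w, 33, 31, 22), (c, 19, 40, w, 39, 38, 22), (q, 8, 20, r, 24, 40, 1), (q, 8, 20, r, 24, 40, 10), (q, 8, 20, r, 24, 40, 11), (q, 8, 20, r, 24, 40, 19), (q, 8, 20, r, 26, 16, 1), (q, 8, 20, r, 26, 16, 10), (q, 8, 20, r, 26, 16, 11), (q, 8, 20, r, 26, 16, 19), (q, 8, 20, r, 37, 34, 1), (q, 8, 20, r, 37, 34, 10), (q, 8, 20, r, 37, 34, 11), (q, 8, 20, r, 37, 34, 19), (q, 8, 39, p, 24, 40, 1), (q, 8, 39, p, 24, 40, 10), (q, 8, 39, p, 24, 40, 11), (q, 8, 39, p, 24, 40, 19), (q, 8, 39, p, 26, 16, 1), (q, 8, 39, p, 26, 16, 10), (q, 8, 39, p, 26, 16, 11), (q, 8, 39, p, 26, 16, 19), (q, 8, 39, p, 37, 34, 1), (q, 8, 39, p, 37, 34, 10), (q, 8, 39, p, 37, 34, 11), (q, 8, 39, p, 37, 34, 19), (v, 8, 8, q, 24, 40, 1), (v, 8, 8, q, 24, 40, 10), (v, 8, 8, q, 24, 40, 11), (v, 8, 8, q, 24, 40, 19), (v, 8, 8, q, 26, 16, 1), (v, 8, 8, q, 26, 16, 10), (v, 8, 8, q, 26, 16, 11), (v, 8, 8, q, 26, 16, 19), (v, 8, 8, q, 37, 34, 1), (v, 8, 8, q, 37, 34, 10), (v, 8, 8, q, 37, 34, 11), (v, 8, 8, q, 37, 34, 19)}
Keep only column(s) A, B, G, F, C: {(p, 16, 8, 1, q), (p, 16, 8, 10, q), (p, 16, 8, 11, q), (p, 16, 8, 19, q), (p, 34, 8, 1, q), (p, 34, 8, 10, q), (p, 34, 8, 11, q), (p, 34, 8, 19, q), (p, 40, 8, 1, q), (p, 40, 8, 10, q), (p, 40, 8, 11, q), (p, 40, 8, 19, q), (q, 16, 8, 1, v), (q, 16, 8, 10, v), (q, 16, 8, 11, v), (q, 16, 8, 19, v), (q, 34, 8, 1, v), (q, 34, 8, 10, v), (q, 34, 8, 11, v), (q, 34, 8, 19, v), (q, 40, 8, 1, v), (q, 40, 8, 10, v), (q, 40, 8, 11, v), (q, 40, 8, 19, v), (r, 16, 8, 1, q), (r, 16, 8, 10, q), (r, 16, 8, 11, q), (r, 16, 8, 19, q), (r, 34, 8, 1, q), (r, 34, 8, 10, q), (r, 34, 8, 11, q), (r, 34, 8, 19, q), (r, 40, 8, 1, q), (r, 40, 8, 10, q), (r, 40, 8, 11, q), (r, 40, 8, 19, q), (w, 14, 19, 22, c), (w, 21, 19, 22, c), (w, 31, 19, 22, c), (w, 38, 19, 22, c)}
Filtering on A != q leaves {(p, 16, 8, 1, q), (p, 16, 8, 10, q), (p, 16, 8, 11, q), (p, 16, 8, 19, q), (p, 34, 8, 1, q), (p, 34, 8, 10, q), (p, 34, 8, 11, q), (p, 34, 8, 19, q), (p, 40, 8, 1, q), (p, 40, 8, 10, q), (p, 40, 8, 11, q), (p, 40, 8, 19, q), (r, 16, 8, 1, q), (r, 16, 8, 10, q), (r, 16, 8, 11, q), (r, 16, 8, 19, q), (r, 34, 8, 1, q), (r, 34, 8, 10, q), (r, 34, 8, 11, q), (r, 34, 8, 19, q), (r, 40, 8, 1, q), (r, 40, 8, 10, q), (r, 40, 8, 11, q), (r, 40, 8, 19, q), (w, 14, 19, 22, c), (w, 21, 19, 22, c), (w, 31, 19, 22, c), (w, 38, 19, 22, c)}.
Keep only column(s) F, G (23 duplicate(s) eliminated): {(1, 8), (10, 8), (11, 8), (19, 8), (22, 19)}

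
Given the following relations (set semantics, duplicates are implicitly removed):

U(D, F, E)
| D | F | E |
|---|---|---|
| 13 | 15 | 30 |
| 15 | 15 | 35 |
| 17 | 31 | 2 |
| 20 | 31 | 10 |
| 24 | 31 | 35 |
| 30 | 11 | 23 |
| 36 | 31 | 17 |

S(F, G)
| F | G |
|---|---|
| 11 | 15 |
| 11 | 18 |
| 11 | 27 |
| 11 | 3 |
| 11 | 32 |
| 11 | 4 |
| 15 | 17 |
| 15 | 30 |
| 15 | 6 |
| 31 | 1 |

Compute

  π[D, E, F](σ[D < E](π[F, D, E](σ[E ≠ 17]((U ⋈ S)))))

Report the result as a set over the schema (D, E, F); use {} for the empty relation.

{(13, 30, 15), (15, 35, 15), (24, 35, 31)}

Natural join on F: {(13, 15, 30, 17), (13, 15, 30, 30), (13, 15, 30, 6), (15, 15, 35, 17), (15, 15, 35, 30), (15, 15, 35, 6), (17, 31, 2, 1), (20, 31, 10, 1), (24, 31, 35, 1), (30, 11, 23, 15), (30, 11, 23, 18), (30, 11, 23, 27), (30, 11, 23, 3), (30, 11, 23, 32), (30, 11, 23, 4), (36, 31, 17, 1)}
σ[E ≠ 17]: keep tuples satisfying E ≠ 17 → {(13, 15, 30, 17), (13, 15, 30, 30), (13, 15, 30, 6), (15, 15, 35, 17), (15, 15, 35, 30), (15, 15, 35, 6), (17, 31, 2, 1), (20, 31, 10, 1), (24, 31, 35, 1), (30, 11, 23, 15), (30, 11, 23, 18), (30, 11, 23, 27), (30, 11, 23, 3), (30, 11, 23, 32), (30, 11, 23, 4)}
π_{F, D, E} gives {(11, 30, 23), (15, 13, 30), (15, 15, 35), (31, 17, 2), (31, 20, 10), (31, 24, 35)} (9 duplicate(s) eliminated).
σ[D < E]: keep tuples satisfying D < E → {(15, 13, 30), (15, 15, 35), (31, 24, 35)}
π_{D, E, F} gives {(13, 30, 15), (15, 35, 15), (24, 35, 31)}.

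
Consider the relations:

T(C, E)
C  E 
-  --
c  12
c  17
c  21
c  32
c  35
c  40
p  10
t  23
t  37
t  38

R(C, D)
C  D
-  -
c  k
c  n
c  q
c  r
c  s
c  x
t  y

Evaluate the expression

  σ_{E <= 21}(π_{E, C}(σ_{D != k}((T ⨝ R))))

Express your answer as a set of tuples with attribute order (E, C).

{(12, c), (17, c), (21, c)}

T ⋈ R (natural join on C): {(c, 12, k), (c, 12, n), (c, 12, q), (c, 12, r), (c, 12, s), (c, 12, x), (c, 17, k), (c, 17, n), (c, 17, q), (c, 17, r), (c, 17, s), (c, 17, x), (c, 21, k), (c, 21, n), (c, 21, q), (c, 21, r), (c, 21, s), (c, 21, x), (c, 32, k), (c, 32, n), (c, 32, q), (c, 32, r), (c, 32, s), (c, 32, x), (c, 35, k), (c, 35, n), (c, 35, q), (c, 35, r), (c, 35, s), (c, 35, x), (c, 40, k), (c, 40, n), (c, 40, q), (c, 40, r), (c, 40, s), (c, 40, x), (t, 23, y), (t, 37, y), (t, 38, y)}
σ[D != k]: keep tuples satisfying D != k → {(c, 12, n), (c, 12, q), (c, 12, r), (c, 12, s), (c, 12, x), (c, 17, n), (c, 17, q), (c, 17, r), (c, 17, s), (c, 17, x), (c, 21, n), (c, 21, q), (c, 21, r), (c, 21, s), (c, 21, x), (c, 32, n), (c, 32, q), (c, 32, r), (c, 32, s), (c, 32, x), (c, 35, n), (c, 35, q), (c, 35, r), (c, 35, s), (c, 35, x), (c, 40, n), (c, 40, q), (c, 40, r), (c, 40, s), (c, 40, x), (t, 23, y), (t, 37, y), (t, 38, y)}
π_{E, C} gives {(12, c), (17, c), (21, c), (23, t), (32, c), (35, c), (37, t), (38, t), (40, c)} (24 duplicate(s) eliminated).
σ[E <= 21]: keep tuples satisfying E <= 21 → {(12, c), (17, c), (21, c)}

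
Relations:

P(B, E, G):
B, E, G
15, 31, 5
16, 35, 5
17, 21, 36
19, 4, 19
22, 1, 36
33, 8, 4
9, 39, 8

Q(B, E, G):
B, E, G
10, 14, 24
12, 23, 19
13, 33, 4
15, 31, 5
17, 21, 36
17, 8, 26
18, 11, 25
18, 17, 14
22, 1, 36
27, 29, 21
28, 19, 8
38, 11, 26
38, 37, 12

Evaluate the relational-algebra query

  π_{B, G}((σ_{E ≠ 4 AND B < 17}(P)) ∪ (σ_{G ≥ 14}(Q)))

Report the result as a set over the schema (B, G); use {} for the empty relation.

{(10, 24), (12, 19), (15, 5), (16, 5), (17, 26), (17, 36), (18, 14), (18, 25), (22, 36), (27, 21), (38, 26), (9, 8)}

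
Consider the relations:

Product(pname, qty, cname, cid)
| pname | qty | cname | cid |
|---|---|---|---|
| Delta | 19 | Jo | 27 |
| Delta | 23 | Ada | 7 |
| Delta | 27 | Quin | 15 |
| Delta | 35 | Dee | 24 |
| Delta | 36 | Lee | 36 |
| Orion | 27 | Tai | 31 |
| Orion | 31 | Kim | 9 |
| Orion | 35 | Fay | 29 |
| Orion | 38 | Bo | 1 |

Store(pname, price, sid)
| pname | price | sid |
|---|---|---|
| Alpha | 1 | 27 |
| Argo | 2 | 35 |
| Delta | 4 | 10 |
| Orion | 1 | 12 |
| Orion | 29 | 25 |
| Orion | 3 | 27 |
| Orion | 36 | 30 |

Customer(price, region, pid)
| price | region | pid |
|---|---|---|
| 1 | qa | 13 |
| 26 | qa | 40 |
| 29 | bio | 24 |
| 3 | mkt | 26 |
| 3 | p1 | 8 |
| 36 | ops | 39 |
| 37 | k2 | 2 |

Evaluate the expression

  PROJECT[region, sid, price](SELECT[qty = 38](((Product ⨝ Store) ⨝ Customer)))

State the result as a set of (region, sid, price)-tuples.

Joining Product and Store on pname yields {(Delta, 19, Jo, 27, 4, 10), (Delta, 23, Ada, 7, 4, 10), (Delta, 27, Quin, 15, 4, 10), (Delta, 35, Dee, 24, 4, 10), (Delta, 36, Lee, 36, 4, 10), (Orion, 27, Tai, 31, 1, 12), (Orion, 27, Tai, 31, 29, 25), (Orion, 27, Tai, 31, 3, 27), (Orion, 27, Tai, 31, 36, 30), (Orion, 31, Kim, 9, 1, 12), (Orion, 31, Kim, 9, 29, 25), (Orion, 31, Kim, 9, 3, 27), (Orion, 31, Kim, 9, 36, 30), (Orion, 35, Fay, 29, 1, 12), (Orion, 35, Fay, 29, 29, 25), (Orion, 35, Fay, 29, 3, 27), (Orion, 35, Fay, 29, 36, 30), (Orion, 38, Bo, 1, 1, 12), (Orion, 38, Bo, 1, 29, 25), (Orion, 38, Bo, 1, 3, 27), (Orion, 38, Bo, 1, 36, 30)}.
Joining (Product ⨝ Store) and Customer on price yields {(Orion, 27, Tai, 31, 1, 12, qa, 13), (Orion, 27, Tai, 31, 29, 25, bio, 24), (Orion, 27, Tai, 31, 3, 27, mkt, 26), (Orion, 27, Tai, 31, 3, 27, p1, 8), (Orion, 27, Tai, 31, 36, 30, ops, 39), (Orion, 31, Kim, 9, 1, 12, qa, 13), (Orion, 31, Kim, 9, 29, 25, bio, 24), (Orion, 31, Kim, 9, 3, 27, mkt, 26), (Orion, 31, Kim, 9, 3, 27, p1, 8), (Orion, 31, Kim, 9, 36, 30, ops, 39), (Orion, 35, Fay, 29, 1, 12, qa, 13), (Orion, 35, Fay, 29, 29, 25, bio, 24), (Orion, 35, Fay, 29, 3, 27, mkt, 26), (Orion, 35, Fay, 29, 3, 27, p1, 8), (Orion, 35, Fay, 29, 36, 30, ops, 39), (Orion, 38, Bo, 1, 1, 12, qa, 13), (Orion, 38, Bo, 1, 29, 25, bio, 24), (Orion, 38, Bo, 1, 3, 27, mkt, 26), (Orion, 38, Bo, 1, 3, 27, p1, 8), (Orion, 38, Bo, 1, 36, 30, ops, 39)}.
Selection qty = 38: {(Orion, 38, Bo, 1, 1, 12, qa, 13), (Orion, 38, Bo, 1, 29, 25, bio, 24), (Orion, 38, Bo, 1, 3, 27, mkt, 26), (Orion, 38, Bo, 1, 3, 27, p1, 8), (Orion, 38, Bo, 1, 36, 30, ops, 39)}
Projecting to region, sid, price: {(bio, 25, 29), (mkt, 27, 3), (ops, 30, 36), (p1, 27, 3), (qa, 12, 1)}

{(bio, 25, 29), (mkt, 27, 3), (ops, 30, 36), (p1, 27, 3), (qa, 12, 1)}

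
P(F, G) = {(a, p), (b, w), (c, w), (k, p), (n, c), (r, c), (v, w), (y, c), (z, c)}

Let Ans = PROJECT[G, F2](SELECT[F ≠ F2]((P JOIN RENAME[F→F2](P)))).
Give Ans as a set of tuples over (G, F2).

ρ[F→F2]: schema becomes (F2, G); tuples unchanged.
P ⋈ RENAME[F→F2](P) (natural join on G): {(a, p, a), (a, p, k), (b, w, b), (b, w, c), (b, w, v), (c, w, b), (c, w, c), (c, w, v), (k, p, a), (k, p, k), (n, c, n), (n, c, r), (n, c, y), (n, c, z), (r, c, n), (r, c, r), (r, c, y), (r, c, z), (v, w, b), (v, w, c), (v, w, v), (y, c, n), (y, c, r), (y, c, y), (y, c, z), (z, c, n), (z, c, r), (z, c, y), (z, c, z)}
σ[F ≠ F2]: keep tuples satisfying F ≠ F2 → {(a, p, k), (b, w, c), (b, w, v), (c, w, b), (c, w, v), (k, p, a), (n, c, r), (n, c, y), (n, c, z), (r, c, n), (r, c, y), (r, c, z), (v, w, b), (v, w, c), (y, c, n), (y, c, r), (y, c, z), (z, c, n), (z, c, r), (z, c, y)}
Projecting to G, F2 (11 duplicate(s) eliminated): {(c, n), (c, r), (c, y), (c, z), (p, a), (p, k), (w, b), (w, c), (w, v)}

{(c, n), (c, r), (c, y), (c, z), (p, a), (p, k), (w, b), (w, c), (w, v)}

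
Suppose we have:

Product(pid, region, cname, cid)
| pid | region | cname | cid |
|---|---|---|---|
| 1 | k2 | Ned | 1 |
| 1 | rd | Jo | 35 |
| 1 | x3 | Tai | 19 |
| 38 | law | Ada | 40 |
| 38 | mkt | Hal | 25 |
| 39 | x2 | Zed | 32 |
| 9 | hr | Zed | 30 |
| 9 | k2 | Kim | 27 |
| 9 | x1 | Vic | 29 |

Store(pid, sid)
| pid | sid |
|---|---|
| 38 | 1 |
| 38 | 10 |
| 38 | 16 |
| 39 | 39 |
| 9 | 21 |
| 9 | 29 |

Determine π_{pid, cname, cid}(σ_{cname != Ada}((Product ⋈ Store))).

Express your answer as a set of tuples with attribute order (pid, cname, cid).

{(38, Hal, 25), (39, Zed, 32), (9, Kim, 27), (9, Vic, 29), (9, Zed, 30)}

Joining Product and Store on pid yields {(38, law, Ada, 40, 1), (38, law, Ada, 40, 10), (38, law, Ada, 40, 16), (38, mkt, Hal, 25, 1), (38, mkt, Hal, 25, 10), (38, mkt, Hal, 25, 16), (39, x2, Zed, 32, 39), (9, hr, Zed, 30, 21), (9, hr, Zed, 30, 29), (9, k2, Kim, 27, 21), (9, k2, Kim, 27, 29), (9, x1, Vic, 29, 21), (9, x1, Vic, 29, 29)}.
Filtering on cname != Ada leaves {(38, mkt, Hal, 25, 1), (38, mkt, Hal, 25, 10), (38, mkt, Hal, 25, 16), (39, x2, Zed, 32, 39), (9, hr, Zed, 30, 21), (9, hr, Zed, 30, 29), (9, k2, Kim, 27, 21), (9, k2, Kim, 27, 29), (9, x1, Vic, 29, 21), (9, x1, Vic, 29, 29)}.
Projecting to pid, cname, cid (5 duplicate(s) eliminated): {(38, Hal, 25), (39, Zed, 32), (9, Kim, 27), (9, Vic, 29), (9, Zed, 30)}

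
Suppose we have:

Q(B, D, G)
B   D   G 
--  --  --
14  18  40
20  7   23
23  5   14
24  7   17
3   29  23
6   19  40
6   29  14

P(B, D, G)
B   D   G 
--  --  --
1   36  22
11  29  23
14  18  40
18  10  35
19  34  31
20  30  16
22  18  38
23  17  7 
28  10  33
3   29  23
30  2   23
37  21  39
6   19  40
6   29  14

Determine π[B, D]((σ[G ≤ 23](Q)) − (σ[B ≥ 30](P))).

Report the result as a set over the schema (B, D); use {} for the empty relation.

Apply σ_{G ≤ 23}; surviving tuples: {(20, 7, 23), (23, 5, 14), (24, 7, 17), (3, 29, 23), (6, 29, 14)}
Apply σ_{B ≥ 30}; surviving tuples: {(30, 2, 23), (37, 21, 39)}
Taking the difference: {(20, 7, 23), (23, 5, 14), (24, 7, 17), (3, 29, 23), (6, 29, 14)}
Projecting to B, D: {(20, 7), (23, 5), (24, 7), (3, 29), (6, 29)}

{(20, 7), (23, 5), (24, 7), (3, 29), (6, 29)}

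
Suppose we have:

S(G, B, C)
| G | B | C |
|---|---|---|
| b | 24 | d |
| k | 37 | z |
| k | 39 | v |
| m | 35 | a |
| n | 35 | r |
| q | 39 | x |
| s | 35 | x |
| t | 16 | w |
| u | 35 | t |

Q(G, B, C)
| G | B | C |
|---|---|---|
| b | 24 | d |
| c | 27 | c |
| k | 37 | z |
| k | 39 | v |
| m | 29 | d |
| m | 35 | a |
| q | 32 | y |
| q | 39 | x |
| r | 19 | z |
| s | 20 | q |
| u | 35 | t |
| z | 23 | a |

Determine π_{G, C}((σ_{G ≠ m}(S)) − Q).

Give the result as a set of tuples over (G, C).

{(n, r), (s, x), (t, w)}

σ[G ≠ m]: keep tuples satisfying G ≠ m → {(b, 24, d), (k, 37, z), (k, 39, v), (n, 35, r), (q, 39, x), (s, 35, x), (t, 16, w), (u, 35, t)}
Difference: {(b, 24, d), (k, 37, z), (k, 39, v), (n, 35, r), (q, 39, x), (s, 35, x), (t, 16, w), (u, 35, t)} with {(b, 24, d), (c, 27, c), (k, 37, z), (k, 39, v), (m, 29, d), (m, 35, a), (q, 32, y), (q, 39, x), (r, 19, z), (s, 20, q), (u, 35, t), (z, 23, a)} → {(n, 35, r), (s, 35, x), (t, 16, w)}
π_{G, C} gives {(n, r), (s, x), (t, w)}.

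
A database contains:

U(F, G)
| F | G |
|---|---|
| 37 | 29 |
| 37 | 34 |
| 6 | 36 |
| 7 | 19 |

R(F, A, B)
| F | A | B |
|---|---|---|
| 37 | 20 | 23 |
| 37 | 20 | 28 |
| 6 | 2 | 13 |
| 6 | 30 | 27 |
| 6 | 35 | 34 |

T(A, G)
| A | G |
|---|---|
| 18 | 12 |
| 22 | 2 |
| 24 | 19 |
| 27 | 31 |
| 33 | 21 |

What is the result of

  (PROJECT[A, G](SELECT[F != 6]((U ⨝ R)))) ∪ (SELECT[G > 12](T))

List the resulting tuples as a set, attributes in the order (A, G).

{(20, 29), (20, 34), (24, 19), (27, 31), (33, 21)}

U ⋈ R (natural join on F): {(37, 29, 20, 23), (37, 29, 20, 28), (37, 34, 20, 23), (37, 34, 20, 28), (6, 36, 2, 13), (6, 36, 30, 27), (6, 36, 35, 34)}
Apply σ_{F != 6}; surviving tuples: {(37, 29, 20, 23), (37, 29, 20, 28), (37, 34, 20, 23), (37, 34, 20, 28)}
π[A, G]: project onto (A, G) (2 duplicate(s) eliminated) → {(20, 29), (20, 34)}
Apply σ_{G > 12}; surviving tuples: {(24, 19), (27, 31), (33, 21)}
Union: {(20, 29), (20, 34)} with {(24, 19), (27, 31), (33, 21)} → {(20, 29), (20, 34), (24, 19), (27, 31), (33, 21)}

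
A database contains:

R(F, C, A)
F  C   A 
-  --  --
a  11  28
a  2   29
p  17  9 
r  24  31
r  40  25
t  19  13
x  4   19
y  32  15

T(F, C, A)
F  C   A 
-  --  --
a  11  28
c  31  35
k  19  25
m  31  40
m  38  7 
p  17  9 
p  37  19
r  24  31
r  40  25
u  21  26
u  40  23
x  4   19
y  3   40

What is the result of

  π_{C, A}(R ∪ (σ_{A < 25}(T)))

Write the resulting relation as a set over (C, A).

Selection A < 25: {(m, 38, 7), (p, 17, 9), (p, 37, 19), (u, 40, 23), (x, 4, 19)}
Taking the union: {(a, 11, 28), (a, 2, 29), (m, 38, 7), (p, 17, 9), (p, 37, 19), (r, 24, 31), (r, 40, 25), (t, 19, 13), (u, 40, 23), (x, 4, 19), (y, 32, 15)}
Projecting to C, A: {(11, 28), (17, 9), (19, 13), (2, 29), (24, 31), (32, 15), (37, 19), (38, 7), (4, 19), (40, 23), (40, 25)}

{(11, 28), (17, 9), (19, 13), (2, 29), (24, 31), (32, 15), (37, 19), (38, 7), (4, 19), (40, 23), (40, 25)}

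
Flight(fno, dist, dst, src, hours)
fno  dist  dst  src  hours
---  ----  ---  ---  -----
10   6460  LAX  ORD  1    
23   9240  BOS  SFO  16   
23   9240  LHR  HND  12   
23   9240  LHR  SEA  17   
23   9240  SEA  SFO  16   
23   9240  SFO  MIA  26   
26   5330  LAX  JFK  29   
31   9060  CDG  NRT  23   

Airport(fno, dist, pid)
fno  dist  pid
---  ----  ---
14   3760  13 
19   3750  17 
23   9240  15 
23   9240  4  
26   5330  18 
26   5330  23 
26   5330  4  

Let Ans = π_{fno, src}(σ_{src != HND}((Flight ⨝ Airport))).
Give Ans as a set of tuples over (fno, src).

Natural join on fno, dist: {(23, 9240, BOS, SFO, 16, 15), (23, 9240, BOS, SFO, 16, 4), (23, 9240, LHR, HND, 12, 15), (23, 9240, LHR, HND, 12, 4), (23, 9240, LHR, SEA, 17, 15), (23, 9240, LHR, SEA, 17, 4), (23, 9240, SEA, SFO, 16, 15), (23, 9240, SEA, SFO, 16, 4), (23, 9240, SFO, MIA, 26, 15), (23, 9240, SFO, MIA, 26, 4), (26, 5330, LAX, JFK, 29, 18), (26, 5330, LAX, JFK, 29, 23), (26, 5330, LAX, JFK, 29, 4)}
Filtering on src != HND leaves {(23, 9240, BOS, SFO, 16, 15), (23, 9240, BOS, SFO, 16, 4), (23, 9240, LHR, SEA, 17, 15), (23, 9240, LHR, SEA, 17, 4), (23, 9240, SEA, SFO, 16, 15), (23, 9240, SEA, SFO, 16, 4), (23, 9240, SFO, MIA, 26, 15), (23, 9240, SFO, MIA, 26, 4), (26, 5330, LAX, JFK, 29, 18), (26, 5330, LAX, JFK, 29, 23), (26, 5330, LAX, JFK, 29, 4)}.
π[fno, src]: project onto (fno, src) (7 duplicate(s) eliminated) → {(23, MIA), (23, SEA), (23, SFO), (26, JFK)}

{(23, MIA), (23, SEA), (23, SFO), (26, JFK)}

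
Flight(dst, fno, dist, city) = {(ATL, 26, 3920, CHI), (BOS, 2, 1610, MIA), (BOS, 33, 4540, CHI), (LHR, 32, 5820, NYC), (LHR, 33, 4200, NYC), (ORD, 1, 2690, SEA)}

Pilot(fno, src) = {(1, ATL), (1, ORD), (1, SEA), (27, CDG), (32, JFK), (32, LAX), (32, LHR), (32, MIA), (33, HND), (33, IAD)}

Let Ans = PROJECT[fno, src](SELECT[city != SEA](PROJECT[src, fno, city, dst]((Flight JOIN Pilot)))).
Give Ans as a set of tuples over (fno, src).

{(32, JFK), (32, LAX), (32, LHR), (32, MIA), (33, HND), (33, IAD)}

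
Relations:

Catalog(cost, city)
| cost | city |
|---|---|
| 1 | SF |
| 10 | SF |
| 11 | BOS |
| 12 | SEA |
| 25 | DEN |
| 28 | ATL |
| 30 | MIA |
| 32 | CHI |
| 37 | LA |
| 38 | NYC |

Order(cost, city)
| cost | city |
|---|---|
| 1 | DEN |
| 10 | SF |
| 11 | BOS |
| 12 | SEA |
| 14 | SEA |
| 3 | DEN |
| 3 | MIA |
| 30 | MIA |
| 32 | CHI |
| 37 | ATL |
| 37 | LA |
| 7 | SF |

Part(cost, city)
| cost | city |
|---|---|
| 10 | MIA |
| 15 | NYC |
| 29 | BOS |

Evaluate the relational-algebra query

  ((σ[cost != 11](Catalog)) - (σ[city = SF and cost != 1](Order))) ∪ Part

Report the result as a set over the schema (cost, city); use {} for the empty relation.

Filtering on cost != 11 leaves {(1, SF), (10, SF), (12, SEA), (25, DEN), (28, ATL), (30, MIA), (32, CHI), (37, LA), (38, NYC)}.
Filtering on city = SF and cost != 1 leaves {(10, SF), (7, SF)}.
Taking the difference: {(1, SF), (12, SEA), (25, DEN), (28, ATL), (30, MIA), (32, CHI), (37, LA), (38, NYC)}
Taking the union: {(1, SF), (10, MIA), (12, SEA), (15, NYC), (25, DEN), (28, ATL), (29, BOS), (30, MIA), (32, CHI), (37, LA), (38, NYC)}

{(1, SF), (10, MIA), (12, SEA), (15, NYC), (25, DEN), (28, ATL), (29, BOS), (30, MIA), (32, CHI), (37, LA), (38, NYC)}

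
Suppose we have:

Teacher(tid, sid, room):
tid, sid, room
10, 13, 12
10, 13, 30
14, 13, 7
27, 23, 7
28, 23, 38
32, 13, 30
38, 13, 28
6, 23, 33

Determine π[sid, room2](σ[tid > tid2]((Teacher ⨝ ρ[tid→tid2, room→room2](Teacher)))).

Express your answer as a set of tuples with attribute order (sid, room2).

{(13, 12), (13, 30), (13, 7), (23, 33), (23, 7)}

ρ[tid→tid2, room→room2]: schema becomes (tid2, sid, room2); tuples unchanged.
Natural join on sid: {(10, 13, 12, 10, 12), (10, 13, 12, 10, 30), (10, 13, 12, 14, 7), (10, 13, 12, 32, 30), (10, 13, 12, 38, 28), (10, 13, 30, 10, 12), (10, 13, 30, 10, 30), (10, 13, 30, 14, 7), (10, 13, 30, 32, 30), (10, 13, 30, 38, 28), (14, 13, 7, 10, 12), (14, 13, 7, 10, 30), (14, 13, 7, 14, 7), (14, 13, 7, 32, 30), (14, 13, 7, 38, 28), (27, 23, 7, 27, 7), (27, 23, 7, 28, 38), (27, 23, 7, 6, 33), (28, 23, 38, 27, 7), (28, 23, 38, 28, 38), (28, 23, 38, 6, 33), (32, 13, 30, 10, 12), (32, 13, 30, 10, 30), (32, 13, 30, 14, 7), (32, 13, 30, 32, 30), (32, 13, 30, 38, 28), (38, 13, 28, 10, 12), (38, 13, 28, 10, 30), (38, 13, 28, 14, 7), (38, 13, 28, 32, 30), (38, 13, 28, 38, 28), (6, 23, 33, 27, 7), (6, 23, 33, 28, 38), (6, 23, 33, 6, 33)}
σ[tid > tid2]: keep tuples satisfying tid > tid2 → {(14, 13, 7, 10, 12), (14, 13, 7, 10, 30), (27, 23, 7, 6, 33), (28, 23, 38, 27, 7), (28, 23, 38, 6, 33), (32, 13, 30, 10, 12), (32, 13, 30, 10, 30), (32, 13, 30, 14, 7), (38, 13, 28, 10, 12), (38, 13, 28, 10, 30), (38, 13, 28, 14, 7), (38, 13, 28, 32, 30)}
π[sid, room2]: project onto (sid, room2) (7 duplicate(s) eliminated) → {(13, 12), (13, 30), (13, 7), (23, 33), (23, 7)}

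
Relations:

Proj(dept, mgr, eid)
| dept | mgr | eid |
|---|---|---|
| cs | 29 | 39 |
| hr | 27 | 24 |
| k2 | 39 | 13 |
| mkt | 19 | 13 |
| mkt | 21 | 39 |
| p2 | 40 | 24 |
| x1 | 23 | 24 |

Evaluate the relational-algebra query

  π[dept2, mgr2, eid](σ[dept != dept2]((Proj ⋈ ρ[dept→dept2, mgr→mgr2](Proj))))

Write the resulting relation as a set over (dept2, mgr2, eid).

ρ[dept→dept2, mgr→mgr2]: schema becomes (dept2, mgr2, eid); tuples unchanged.
Natural join on eid: {(cs, 29, 39, cs, 29), (cs, 29, 39, mkt, 21), (hr, 27, 24, hr, 27), (hr, 27, 24, p2, 40), (hr, 27, 24, x1, 23), (k2, 39, 13, k2, 39), (k2, 39, 13, mkt, 19), (mkt, 19, 13, k2, 39), (mkt, 19, 13, mkt, 19), (mkt, 21, 39, cs, 29), (mkt, 21, 39, mkt, 21), (p2, 40, 24, hr, 27), (p2, 40, 24, p2, 40), (p2, 40, 24, x1, 23), (x1, 23, 24, hr, 27), (x1, 23, 24, p2, 40), (x1, 23, 24, x1, 23)}
σ[dept != dept2]: keep tuples satisfying dept != dept2 → {(cs, 29, 39, mkt, 21), (hr, 27, 24, p2, 40), (hr, 27, 24, x1, 23), (k2, 39, 13, mkt, 19), (mkt, 19, 13, k2, 39), (mkt, 21, 39, cs, 29), (p2, 40, 24, hr, 27), (p2, 40, 24, x1, 23), (x1, 23, 24, hr, 27), (x1, 23, 24, p2, 40)}
Keep only column(s) dept2, mgr2, eid (3 duplicate(s) eliminated): {(cs, 29, 39), (hr, 27, 24), (k2, 39, 13), (mkt, 19, 13), (mkt, 21, 39), (p2, 40, 24), (x1, 23, 24)}

{(cs, 29, 39), (hr, 27, 24), (k2, 39, 13), (mkt, 19, 13), (mkt, 21, 39), (p2, 40, 24), (x1, 23, 24)}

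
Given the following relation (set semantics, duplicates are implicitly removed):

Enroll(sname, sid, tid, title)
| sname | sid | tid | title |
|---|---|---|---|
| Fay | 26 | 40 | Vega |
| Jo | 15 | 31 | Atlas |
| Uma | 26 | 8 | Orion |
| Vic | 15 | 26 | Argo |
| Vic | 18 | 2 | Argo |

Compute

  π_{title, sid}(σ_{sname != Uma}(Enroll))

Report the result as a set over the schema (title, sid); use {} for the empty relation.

{(Argo, 15), (Argo, 18), (Atlas, 15), (Vega, 26)}

Apply σ_{sname != Uma}; surviving tuples: {(Fay, 26, 40, Vega), (Jo, 15, 31, Atlas), (Vic, 15, 26, Argo), (Vic, 18, 2, Argo)}
π[title, sid]: project onto (title, sid) → {(Argo, 15), (Argo, 18), (Atlas, 15), (Vega, 26)}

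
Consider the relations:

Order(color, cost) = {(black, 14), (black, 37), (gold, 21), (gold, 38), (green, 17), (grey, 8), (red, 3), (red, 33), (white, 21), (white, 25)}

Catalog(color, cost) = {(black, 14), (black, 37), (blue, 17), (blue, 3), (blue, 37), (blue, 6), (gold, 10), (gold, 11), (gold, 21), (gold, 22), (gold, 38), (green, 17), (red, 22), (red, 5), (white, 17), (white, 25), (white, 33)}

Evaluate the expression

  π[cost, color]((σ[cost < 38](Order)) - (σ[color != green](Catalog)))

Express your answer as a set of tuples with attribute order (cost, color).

{(17, green), (21, white), (3, red), (33, red), (8, grey)}

Filtering on cost < 38 leaves {(black, 14), (black, 37), (gold, 21), (green, 17), (grey, 8), (red, 3), (red, 33), (white, 21), (white, 25)}.
Filtering on color != green leaves {(black, 14), (black, 37), (blue, 17), (blue, 3), (blue, 37), (blue, 6), (gold, 10), (gold, 11), (gold, 21), (gold, 22), (gold, 38), (red, 22), (red, 5), (white, 17), (white, 25), (white, 33)}.
Taking the difference: {(green, 17), (grey, 8), (red, 3), (red, 33), (white, 21)}
Projecting to cost, color: {(17, green), (21, white), (3, red), (33, red), (8, grey)}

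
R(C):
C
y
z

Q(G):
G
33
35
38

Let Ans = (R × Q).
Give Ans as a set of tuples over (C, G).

{(y, 33), (y, 35), (y, 38), (z, 33), (z, 35), (z, 38)}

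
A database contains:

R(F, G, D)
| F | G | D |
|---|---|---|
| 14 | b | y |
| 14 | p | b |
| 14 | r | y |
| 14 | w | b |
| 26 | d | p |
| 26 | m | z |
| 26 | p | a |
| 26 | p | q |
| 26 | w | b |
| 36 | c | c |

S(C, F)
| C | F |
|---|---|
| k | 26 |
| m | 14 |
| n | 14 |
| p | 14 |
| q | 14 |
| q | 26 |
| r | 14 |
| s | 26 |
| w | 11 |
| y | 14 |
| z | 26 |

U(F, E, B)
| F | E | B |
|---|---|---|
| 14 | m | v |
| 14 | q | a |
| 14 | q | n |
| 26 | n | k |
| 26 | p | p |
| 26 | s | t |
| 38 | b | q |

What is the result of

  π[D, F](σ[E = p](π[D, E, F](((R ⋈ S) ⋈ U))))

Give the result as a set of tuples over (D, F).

{(a, 26), (b, 26), (p, 26), (q, 26), (z, 26)}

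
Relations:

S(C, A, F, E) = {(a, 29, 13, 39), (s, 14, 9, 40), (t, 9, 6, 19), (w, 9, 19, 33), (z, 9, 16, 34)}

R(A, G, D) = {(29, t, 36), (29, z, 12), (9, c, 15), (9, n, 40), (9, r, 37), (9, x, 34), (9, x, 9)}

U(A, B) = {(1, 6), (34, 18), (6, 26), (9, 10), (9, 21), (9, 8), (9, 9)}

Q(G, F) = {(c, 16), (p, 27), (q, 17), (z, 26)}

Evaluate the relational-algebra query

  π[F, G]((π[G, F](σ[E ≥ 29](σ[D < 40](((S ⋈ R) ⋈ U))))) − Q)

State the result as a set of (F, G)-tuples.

{(16, r), (16, x), (19, c), (19, r), (19, x)}

Joining S and R on A yields {(a, 29, 13, 39, t, 36), (a, 29, 13, 39, z, 12), (t, 9, 6, 19, c, 15), (t, 9, 6, 19, n, 40), (t, 9, 6, 19, r, 37), (t, 9, 6, 19, x, 34), (t, 9, 6, 19, x, 9), (w, 9, 19, 33, c, 15), (w, 9, 19, 33, n, 40), (w, 9, 19, 33, r, 37), (w, 9, 19, 33, x, 34), (w, 9, 19, 33, x, 9), (z, 9, 16, 34, c, 15), (z, 9, 16, 34, n, 40), (z, 9, 16, 34, r, 37), (z, 9, 16, 34, x, 34), (z, 9, 16, 34, x, 9)}.
Joining (S ⋈ R) and U on A yields {(t, 9, 6, 19, c, 15, 10), (t, 9, 6, 19, c, 15, 21), (t, 9, 6, 19, c, 15, 8), (t, 9, 6, 19, c, 15, 9), (t, 9, 6, 19, n, 40, 10), (t, 9, 6, 19, n, 40, 21), (t, 9, 6, 19, n, 40, 8), (t, 9, 6, 19, n, 40, 9), (t, 9, 6, 19, r, 37, 10), (t, 9, 6, 19, r, 37, 21), (t, 9, 6, 19, r, 37, 8), (t, 9, 6, 19, r, 37, 9), (t, 9, 6, 19, x, 34, 10), (t, 9, 6, 19, x, 34, 21), (t, 9, 6, 19, x, 34, 8), (t, 9, 6, 19, x, 34, 9), (t, 9, 6, 19, x, 9, 10), (t, 9, 6, 19, x, 9, 21), (t, 9, 6, 19, x, 9, 8), (t, 9, 6, 19, x, 9, 9), (w, 9, 19, 33, c, 15, 10), (w, 9, 19, 33, c, 15, 21), (w, 9, 19, 33, c, 15, 8), (w, 9, 19, 33, c, 15, 9), (w, 9, 19, 33, n, 40, 10), (w, 9, 19, 33, n, 40, 21), (w, 9, 19, 33, n, 40, 8), (w, 9, 19, 33, n, 40, 9), (w, 9, 19, 33, r, 37, 10), (w, 9, 19, 33, r, 37, 21), (w, 9, 19, 33, r, 37, 8), (w, 9, 19, 33, r, 37, 9), (w, 9, 19, 33, x, 34, 10), (w, 9, 19, 33, x, 34, 21), (w, 9, 19, 33, x, 34, 8), (w, 9, 19, 33, x, 34, 9), (w, 9, 19, 33, x, 9, 10), (w, 9, 19, 33, x, 9, 21), (w, 9, 19, 33, x, 9, 8), (w, 9, 19, 33, x, 9, 9), (z, 9, 16, 34, c, 15, 10), (z, 9, 16, 34, c, 15, 21), (z, 9, 16, 34, c, 15, 8), (z, 9, 16, 34, c, 15, 9), (z, 9, 16, 34, n, 40, 10), (z, 9, 16, 34, n, 40, 21), (z, 9, 16, 34, n, 40, 8), (z, 9, 16, 34, n, 40, 9), (z, 9, 16, 34, r, 37, 10), (z, 9, 16, 34, r, 37, 21), (z, 9, 16, 34, r, 37, 8), (z, 9, 16, 34, r, 37, 9), (z, 9, 16, 34, x, 34, 10), (z, 9, 16, 34, x, 34, 21), (z, 9, 16, 34, x, 34, 8), (z, 9, 16, 34, x, 34, 9), (z, 9, 16, 34, x, 9, 10), (z, 9, 16, 34, x, 9, 21), (z, 9, 16, 34, x, 9, 8), (z, 9, 16, 34, x, 9, 9)}.
Apply σ_{D < 40}; surviving tuples: {(t, 9, 6, 19, c, 15, 10), (t, 9, 6, 19, c, 15, 21), (t, 9, 6, 19, c, 15, 8), (t, 9, 6, 19, c, 15, 9), (t, 9, 6, 19, r, 37, 10), (t, 9, 6, 19, r, 37, 21), (t, 9, 6, 19, r, 37, 8), (t, 9, 6, 19, r, 37, 9), (t, 9, 6, 19, x, 34, 10), (t, 9, 6, 19, x, 34, 21), (t, 9, 6, 19, x, 34, 8), (t, 9, 6, 19, x, 34, 9), (t, 9, 6, 19, x, 9, 10), (t, 9, 6, 19, x, 9, 21), (t, 9, 6, 19, x, 9, 8), (t, 9, 6, 19, x, 9, 9), (w, 9, 19, 33, c, 15, 10), (w, 9, 19, 33, c, 15, 21), (w, 9, 19, 33, c, 15, 8), (w, 9, 19, 33, c, 15, 9), (w, 9, 19, 33, r, 37, 10), (w, 9, 19, 33, r, 37, 21), (w, 9, 19, 33, r, 37, 8), (w, 9, 19, 33, r, 37, 9), (w, 9, 19, 33, x, 34, 10), (w, 9, 19, 33, x, 34, 21), (w, 9, 19, 33, x, 34, 8), (w, 9, 19, 33, x, 34, 9), (w, 9, 19, 33, x, 9, 10), (w, 9, 19, 33, x, 9, 21), (w, 9, 19, 33, x, 9, 8), (w, 9, 19, 33, x, 9, 9), (z, 9, 16, 34, c, 15, 10), (z, 9, 16, 34, c, 15, 21), (z, 9, 16, 34, c, 15, 8), (z, 9, 16, 34, c, 15, 9), (z, 9, 16, 34, r, 37, 10), (z, 9, 16, 34, r, 37, 21), (z, 9, 16, 34, r, 37, 8), (z, 9, 16, 34, r, 37, 9), (z, 9, 16, 34, x, 34, 10), (z, 9, 16, 34, x, 34, 21), (z, 9, 16, 34, x, 34, 8), (z, 9, 16, 34, x, 34, 9), (z, 9, 16, 34, x, 9, 10), (z, 9, 16, 34, x, 9, 21), (z, 9, 16, 34, x, 9, 8), (z, 9, 16, 34, x, 9, 9)}
Apply σ_{E ≥ 29}; surviving tuples: {(w, 9, 19, 33, c, 15, 10), (w, 9, 19, 33, c, 15, 21), (w, 9, 19, 33, c, 15, 8), (w, 9, 19, 33, c, 15, 9), (w, 9, 19, 33, r, 37, 10), (w, 9, 19, 33, r, 37, 21), (w, 9, 19, 33, r, 37, 8), (w, 9, 19, 33, r, 37, 9), (w, 9, 19, 33, x, 34, 10), (w, 9, 19, 33, x, 34, 21), (w, 9, 19, 33, x, 34, 8), (w, 9, 19, 33, x, 34, 9), (w, 9, 19, 33, x, 9, 10), (w, 9, 19, 33, x, 9, 21), (w, 9, 19, 33, x, 9, 8), (w, 9, 19, 33, x, 9, 9), (z, 9, 16, 34, c, 15, 10), (z, 9, 16, 34, c, 15, 21), (z, 9, 16, 34, c, 15, 8), (z, 9, 16, 34, c, 15, 9), (z, 9, 16, 34, r, 37, 10), (z, 9, 16, 34, r, 37, 21), (z, 9, 16, 34, r, 37, 8), (z, 9, 16, 34, r, 37, 9), (z, 9, 16, 34, x, 34, 10), (z, 9, 16, 34, x, 34, 21), (z, 9, 16, 34, x, 34, 8), (z, 9, 16, 34, x, 34, 9), (z, 9, 16, 34, x, 9, 10), (z, 9, 16, 34, x, 9, 21), (z, 9, 16, 34, x, 9, 8), (z, 9, 16, 34, x, 9, 9)}
π[G, F]: project onto (G, F) (26 duplicate(s) eliminated) → {(c, 16), (c, 19), (r, 16), (r, 19), (x, 16), (x, 19)}
Set difference of the two operands is {(c, 19), (r, 16), (r, 19), (x, 16), (x, 19)}.
π[F, G]: project onto (F, G) → {(16, r), (16, x), (19, c), (19, r), (19, x)}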